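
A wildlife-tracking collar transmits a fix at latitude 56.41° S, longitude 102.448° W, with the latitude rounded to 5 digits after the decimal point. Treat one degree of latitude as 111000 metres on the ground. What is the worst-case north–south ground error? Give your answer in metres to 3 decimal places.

Rounding to 5 decimal places leaves the latitude within ±5e-06° of the true value.
North–south distance: 5e-06° × 111000 m/° = 0.555 m.

0.555 metres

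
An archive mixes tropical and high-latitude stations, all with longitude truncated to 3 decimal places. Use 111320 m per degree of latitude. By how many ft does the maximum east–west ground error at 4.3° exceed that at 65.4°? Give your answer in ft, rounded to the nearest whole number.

Truncating at 3 decimal places can drop up to a full unit in the last place, so the longitude may be off by as much as 0.001°.
Error at 4.3° = 0.001° × 111320 × cos 4.3° ≈ 111.32 × 0.9972 = 111.01 m.
At 65.4°: 0.001° × 111320 × cos 65.4° = 0.001 × 111320 × 0.4163 ≈ 46.34 m.
So the lower-latitude error exceeds the higher by 111.01 − 46.34 = 64.666 m.
Converting: 64.6663 m × 3.2808 ft/m ≈ 212.16 ft.

212 ft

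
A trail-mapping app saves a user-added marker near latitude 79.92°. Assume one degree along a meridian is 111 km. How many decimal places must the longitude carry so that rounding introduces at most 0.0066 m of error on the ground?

7

At 79.92° one degree of longitude covers 111000 × cos 79.92° ≈ 111000 × 0.1750 ≈ 19427.6 m.
With N decimal places the half-ulp bound is 0.5·10⁻ᴺ°, or 0.5·10⁻ᴺ × 19427.6 m on the ground.
Setting 9713.78 × 10⁻ᴺ ≤ 0.0066 gives 10ᴺ ≥ 1.472e+06, i.e. N ≥ 6.17.
N = 6 would give 0.00971 m (too coarse); N = 7 gives 0.000971 m ≤ 0.0066 m.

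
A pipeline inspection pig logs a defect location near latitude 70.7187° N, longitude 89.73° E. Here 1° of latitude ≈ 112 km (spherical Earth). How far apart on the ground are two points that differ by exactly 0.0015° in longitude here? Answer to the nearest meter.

0.0015° of longitude at 70.7187° is 0.0015 × 112000 × cos 70.7187° ≈ 0.0015 × 36983.1 = 55.4747 m.

55 meters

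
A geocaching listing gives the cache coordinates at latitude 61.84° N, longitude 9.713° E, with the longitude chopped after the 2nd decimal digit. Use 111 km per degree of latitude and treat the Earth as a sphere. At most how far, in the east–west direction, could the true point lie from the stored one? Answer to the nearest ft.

Truncating at 2 decimal places can drop up to a full unit in the last place, so the longitude may be off by as much as 0.01°.
One degree of longitude at 61.84° is 111000 × cos 61.84° ≈ 111000 × 0.4719 = 52384.8 m.
So at most 0.01° × 52384.8 ≈ 523.848 m east–west.
In feet: 523.848 m ÷ 0.3048 ≈ 1718.7 ft.

1719 ft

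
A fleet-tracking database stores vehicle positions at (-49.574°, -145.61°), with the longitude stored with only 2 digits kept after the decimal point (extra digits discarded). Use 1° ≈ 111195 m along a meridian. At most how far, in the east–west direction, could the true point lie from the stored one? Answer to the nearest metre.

Truncating at 2 decimal places can drop up to a full unit in the last place, so the longitude may be off by as much as 0.01°.
At latitude 49.574° a degree of longitude spans 111195 m × cos 49.574° = 111195 × 0.6485 ≈ 72106.1 m.
Maximum E–W displacement: 0.01 × 72106.1 = 721.061 m.

721 metres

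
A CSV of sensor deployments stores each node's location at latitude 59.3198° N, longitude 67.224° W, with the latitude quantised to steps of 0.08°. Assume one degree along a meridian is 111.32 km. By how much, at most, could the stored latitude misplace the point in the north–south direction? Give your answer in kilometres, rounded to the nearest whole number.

4 kilometres

With a 0.08° grid the true value lies within half a step, ±0.08°/2 = ±0.04°, of the stored one.
Along the meridian that is 0.04° × 111320 m/° = 4452.8 m.
That is 4452.8 m = 4.4528 km.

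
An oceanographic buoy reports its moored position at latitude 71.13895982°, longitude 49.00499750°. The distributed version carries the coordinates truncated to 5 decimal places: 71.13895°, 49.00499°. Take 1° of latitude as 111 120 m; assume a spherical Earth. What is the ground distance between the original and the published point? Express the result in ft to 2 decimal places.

3.69 ft

The latitude changed by +0.00000982° and the longitude by +0.00000750°.
N–S: 0.00000982° × 111120 m/° = 1.0912 m.
East–west at this latitude: 0.00000750° × 111120 × cos 71.1389° ≈ 0.00000750 × 35922.2 = 0.269417 m.
Distance: √(1.0912² + 0.269417²) ≈ 1.12397 m.
Converting: 1.12397 m × 3.2808 ft/m ≈ 3.6876 ft.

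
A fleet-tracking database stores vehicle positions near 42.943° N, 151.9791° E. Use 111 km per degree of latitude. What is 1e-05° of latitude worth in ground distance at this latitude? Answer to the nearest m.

Along a meridian 1e-05° is 1e-05 × 111000 = 1.11 m.

1 m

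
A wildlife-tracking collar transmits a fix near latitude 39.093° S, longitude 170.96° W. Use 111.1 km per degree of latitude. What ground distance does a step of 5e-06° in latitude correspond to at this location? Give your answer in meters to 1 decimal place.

0.6 meters

5e-06° × 111100 m/° = 0.5555 m.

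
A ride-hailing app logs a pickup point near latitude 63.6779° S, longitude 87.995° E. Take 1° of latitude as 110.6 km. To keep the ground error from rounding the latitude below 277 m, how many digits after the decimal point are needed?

One degree of latitude covers 110600 m.
N decimal places → at most half a unit in the last place, 0.5 × 10⁻ᴺ° = 110600/2 × 10⁻ᴺ m.
Setting 55300 × 10⁻ᴺ ≤ 277 gives 10ᴺ ≥ 199.6, i.e. N ≥ 2.30.
At 2 places the error can reach 553 m, but 3 places keeps it to 55.3 m.

3 decimal places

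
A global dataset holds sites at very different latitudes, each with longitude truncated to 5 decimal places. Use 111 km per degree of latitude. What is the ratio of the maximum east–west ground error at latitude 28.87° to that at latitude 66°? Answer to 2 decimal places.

Truncating at 5 decimal places can drop up to a full unit in the last place, so the longitude may be off by as much as 1e-05°.
Error at 28.87° = 1e-05° × 111000 × cos 28.87° ≈ 1.11 × 0.8757 = 0.97205 m.
At 66°: 1e-05° × 111000 × cos 66° = 1e-05 × 111000 × 0.4067 ≈ 0.45148 m.
The ratio reduces to cos 28.87° / cos 66° = 0.8757/0.4067 ≈ 2.1530.

2.15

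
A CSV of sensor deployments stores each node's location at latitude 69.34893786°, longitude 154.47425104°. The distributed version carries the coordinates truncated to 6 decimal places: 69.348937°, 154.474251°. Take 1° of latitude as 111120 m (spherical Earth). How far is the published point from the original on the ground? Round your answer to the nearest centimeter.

Δlat = 69.34893786 − 69.348937 = +0.00000086°; Δlon = 154.47425104 − 154.474251 = +0.00000004°.
N–S: 0.00000086° × 111120 m/° = 0.0955632 m.
East–west at this latitude: 0.00000004° × 111120 × cos 69.3489° ≈ 0.00000004 × 39189.3 = 0.00156757 m.
Combined displacement = (0.0955632² + 0.00156757²)^½ ≈ 0.0955761 m.
That is 0.0955761 m = 9.5576 cm.

10 centimeters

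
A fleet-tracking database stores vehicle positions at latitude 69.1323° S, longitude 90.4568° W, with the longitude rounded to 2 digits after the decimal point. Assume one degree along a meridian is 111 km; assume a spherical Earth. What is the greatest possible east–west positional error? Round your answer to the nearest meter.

198 meters

Rounding to 2 decimal places leaves the longitude within ±0.005° of the true value.
At latitude 69.1323° a degree of longitude spans 111000 m × cos 69.1323° = 111000 × 0.3562 ≈ 39539.5 m.
East–west error: 0.005° × 39539.5 m/° ≈ 197.697 m.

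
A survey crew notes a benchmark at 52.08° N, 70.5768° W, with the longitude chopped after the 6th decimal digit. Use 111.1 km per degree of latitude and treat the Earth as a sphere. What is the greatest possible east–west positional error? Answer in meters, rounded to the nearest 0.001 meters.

0.068 meters

Truncating at 6 decimal places can drop up to a full unit in the last place, so the longitude may be off by as much as 1e-06°.
One degree of longitude at 52.08° is 111100 × cos 52.08° ≈ 111100 × 0.6146 = 68277.7 m.
Maximum E–W displacement: 1e-06 × 68277.7 = 0.0682777 m.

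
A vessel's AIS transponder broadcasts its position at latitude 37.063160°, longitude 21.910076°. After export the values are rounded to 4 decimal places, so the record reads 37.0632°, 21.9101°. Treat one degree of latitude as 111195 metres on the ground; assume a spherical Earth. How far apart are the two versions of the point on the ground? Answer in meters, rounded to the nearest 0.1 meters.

4.9 meters

Δlat = 37.063160 − 37.0632 = -0.000040°; Δlon = 21.910076 − 21.9101 = -0.000024°.
N–S: -0.000040° × 111195 m/° = -4.4478 m.
E–W at 37.0632°: -0.000024° × 111195 × cos 37.0632° = -0.000024 × 111195 × 0.7980 ≈ -2.12953 m.
Hypotenuse of the two orthogonal shifts: √(4.4478² + 2.12953²) = 4.93131 m.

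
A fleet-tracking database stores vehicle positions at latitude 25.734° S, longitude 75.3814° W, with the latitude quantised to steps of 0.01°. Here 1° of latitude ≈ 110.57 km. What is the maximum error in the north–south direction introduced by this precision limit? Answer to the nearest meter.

With a 0.01° grid the true value lies within half a step, ±0.01°/2 = ±0.005°, of the stored one.
So the N–S error is at most 0.005 × 110570 = 552.85 m.

553 meters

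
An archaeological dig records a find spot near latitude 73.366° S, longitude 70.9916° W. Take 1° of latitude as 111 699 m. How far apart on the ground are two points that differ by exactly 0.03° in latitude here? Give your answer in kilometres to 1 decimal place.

3.4 kilometres

Along a meridian 0.03° is 0.03 × 111699 = 3350.97 m.
That is 3350.97 m = 3.351 km.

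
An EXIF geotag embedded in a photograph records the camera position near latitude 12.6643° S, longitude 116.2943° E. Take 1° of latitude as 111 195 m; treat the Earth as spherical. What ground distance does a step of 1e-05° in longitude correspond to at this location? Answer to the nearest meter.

1 meters

1e-05° of longitude at 12.6643° is 1e-05 × 111195 × cos 12.6643° ≈ 1e-05 × 108490 = 1.0849 m.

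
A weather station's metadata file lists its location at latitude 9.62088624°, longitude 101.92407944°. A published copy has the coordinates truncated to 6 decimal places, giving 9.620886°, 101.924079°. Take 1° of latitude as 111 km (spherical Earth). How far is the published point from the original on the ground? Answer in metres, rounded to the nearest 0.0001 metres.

0.0550 metres

The latitude changed by +0.00000024° and the longitude by +0.00000044°.
North–south shift: 0.00000024 × 111000 = 0.02664 m.
E–W at 9.62089°: 0.00000044° × 111000 × cos 9.62089° = 0.00000044 × 111000 × 0.9859 ≈ 0.0481531 m.
Distance: √(0.02664² + 0.0481531²) ≈ 0.055031 m.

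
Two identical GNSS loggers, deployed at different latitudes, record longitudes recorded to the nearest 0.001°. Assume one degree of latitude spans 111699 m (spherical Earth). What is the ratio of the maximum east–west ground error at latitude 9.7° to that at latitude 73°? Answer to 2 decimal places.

3.37

Rounding to 3 decimal places leaves the longitude within ±0.0005° of the true value.
At 9.7°: 0.0005° × 111699 × cos 9.7° = 0.0005 × 111699 × 0.9857 ≈ 55.051 m.
Error at 73° = 0.0005° × 111699 × cos 73° ≈ 55.849 × 0.2924 = 16.329 m.
The ratio reduces to cos 9.7° / cos 73° = 0.9857/0.2924 ≈ 3.3714.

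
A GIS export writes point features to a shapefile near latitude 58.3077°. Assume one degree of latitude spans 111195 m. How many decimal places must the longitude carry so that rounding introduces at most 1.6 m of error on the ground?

5 decimal places

At 58.3077° one degree of longitude covers 111195 × cos 58.3077° ≈ 111195 × 0.5254 ≈ 58417.1 m.
Rounding to N decimal places gives at most 0.5 × 10⁻ᴺ degrees of error, i.e. 0.5 × 10⁻ᴺ × 58417.1 m.
Need 0.5 × 58417.1 × 10⁻ᴺ ≤ 1.6 → 10⁻ᴺ ≤ 5.478e-05, so N ≥ 4.26.
At 4 places the error can reach 2.92 m, but 5 places keeps it to 0.292 m.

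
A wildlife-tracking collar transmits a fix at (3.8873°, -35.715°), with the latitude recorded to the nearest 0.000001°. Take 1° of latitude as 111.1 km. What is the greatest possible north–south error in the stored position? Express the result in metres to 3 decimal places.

Rounding to 6 decimal places leaves the latitude within ±5e-07° of the true value.
North–south distance: 5e-07° × 111100 m/° = 0.05555 m.

0.056 metres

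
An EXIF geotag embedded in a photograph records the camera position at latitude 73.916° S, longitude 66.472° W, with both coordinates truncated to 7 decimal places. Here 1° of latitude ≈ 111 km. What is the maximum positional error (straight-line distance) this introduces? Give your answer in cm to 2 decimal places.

Truncating at 7 decimal places can drop up to a full unit in the last place, so each coordinate may be off by as much as 1e-07°.
North–south component: 1e-07° × 111000 = 0.0111 m.
E–W at 73.916°: 1e-07° × 111000 × cos 73.916° = 1e-07 × 111000 × 0.2770 ≈ 0.00307521 m.
The two errors are perpendicular, so the maximum displacement is √(0.0111² + 0.00307521²) ≈ 0.0115181 m.
That is 0.0115181 m = 1.1518 cm.

1.15 cm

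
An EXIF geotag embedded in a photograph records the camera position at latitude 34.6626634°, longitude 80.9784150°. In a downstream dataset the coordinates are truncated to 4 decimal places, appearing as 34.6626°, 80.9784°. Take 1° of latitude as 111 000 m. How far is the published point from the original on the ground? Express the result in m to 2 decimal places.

The latitude changed by +0.0000634° and the longitude by +0.0000150°.
North–south shift: 0.0000634 × 111000 = 7.0374 m.
E–W at 34.6626°: 0.0000150° × 111000 × cos 34.6626° = 0.0000150 × 111000 × 0.8225 ≈ 1.36949 m.
Hypotenuse of the two orthogonal shifts: √(7.0374² + 1.36949²) = 7.16941 m.

7.17 m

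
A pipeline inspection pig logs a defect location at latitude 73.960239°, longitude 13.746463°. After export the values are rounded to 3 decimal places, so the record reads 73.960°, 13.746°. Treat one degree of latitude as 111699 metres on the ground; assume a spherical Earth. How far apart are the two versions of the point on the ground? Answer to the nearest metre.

Δlat = 73.960239 − 73.960 = +0.000239°; Δlon = 13.746463 − 13.746 = +0.000463°.
North–south shift: 0.000239 × 111699 = 26.6961 m.
East–west at this latitude: 0.000463° × 111699 × cos 73.96° ≈ 0.000463 × 30863.4 = 14.2897 m.
Combined displacement = (26.6961² + 14.2897²)^½ ≈ 30.28 m.

30 metres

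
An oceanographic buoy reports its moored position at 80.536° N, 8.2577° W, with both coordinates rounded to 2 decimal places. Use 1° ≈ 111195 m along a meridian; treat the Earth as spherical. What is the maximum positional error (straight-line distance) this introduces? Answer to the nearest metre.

Rounding to 2 decimal places leaves each coordinate within ±0.005° of the true value.
North–south component: 0.005° × 111195 = 555.975 m.
Longitude error → 0.005 × 111195 × cos 80.536° = 0.005 × 111195 × 0.1644 ≈ 91.4178 m.
Combining orthogonally: (555.975² + 91.4178²)^½ ≈ 563.441 m.

563 metres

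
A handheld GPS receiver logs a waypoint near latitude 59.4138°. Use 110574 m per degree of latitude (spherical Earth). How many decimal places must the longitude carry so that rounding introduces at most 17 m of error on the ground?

4 decimal places

At 59.4138° one degree of longitude covers 110574 × cos 59.4138° ≈ 110574 × 0.5088 ≈ 56263.8 m.
With N decimal places the half-ulp bound is 0.5·10⁻ᴺ°, or 0.5·10⁻ᴺ × 56263.8 m on the ground.
Setting 28131.9 × 10⁻ᴺ ≤ 17 gives 10ᴺ ≥ 1655, i.e. N ≥ 3.22.
So 4 decimal places suffice (2.81 m); 3 would allow up to 28.1 m.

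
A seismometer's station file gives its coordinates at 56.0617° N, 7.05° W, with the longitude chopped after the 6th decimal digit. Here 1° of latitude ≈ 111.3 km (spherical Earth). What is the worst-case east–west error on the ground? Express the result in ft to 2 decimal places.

Truncating at 6 decimal places can drop up to a full unit in the last place, so the longitude may be off by as much as 1e-06°.
Parallels shrink by cos φ, so at 56.0617° a degree of longitude is 111300 × 0.5583 ≈ 62138.8 m.
So at most 1e-06° × 62138.8 ≈ 0.0621388 m east–west.
In feet: 0.0621388 m ÷ 0.3048 ≈ 0.20387 ft.

0.20 ft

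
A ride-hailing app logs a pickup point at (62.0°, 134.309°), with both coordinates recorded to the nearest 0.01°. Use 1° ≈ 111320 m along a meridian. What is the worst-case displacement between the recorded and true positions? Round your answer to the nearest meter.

615 meters

Rounding to 2 decimal places leaves each coordinate within ±0.005° of the true value.
North–south component: 0.005° × 111320 = 556.6 m.
E–W at 62°: 0.005° × 111320 × cos 62° = 0.005 × 111320 × 0.4695 ≈ 261.308 m.
The two errors are perpendicular, so the maximum displacement is √(556.6² + 261.308²) ≈ 614.886 m.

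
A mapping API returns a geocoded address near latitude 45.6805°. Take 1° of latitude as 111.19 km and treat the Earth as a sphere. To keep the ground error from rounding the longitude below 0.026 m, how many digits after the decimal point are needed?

At 45.6805° one degree of longitude covers 111190 × cos 45.6805° ≈ 111190 × 0.6987 ≈ 77683.9 m.
Rounding to N decimal places gives at most 0.5 × 10⁻ᴺ degrees of error, i.e. 0.5 × 10⁻ᴺ × 77683.9 m.
Need 0.5 × 77683.9 × 10⁻ᴺ ≤ 0.026 → 10⁻ᴺ ≤ 6.694e-07, so N ≥ 6.17.
N = 6 would give 0.0388 m (too coarse); N = 7 gives 0.00388 m ≤ 0.026 m.

7 decimal places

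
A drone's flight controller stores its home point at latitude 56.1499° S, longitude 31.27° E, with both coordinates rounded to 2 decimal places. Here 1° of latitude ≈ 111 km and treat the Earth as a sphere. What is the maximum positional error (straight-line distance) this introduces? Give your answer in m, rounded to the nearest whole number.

635 m

Rounding to 2 decimal places leaves each coordinate within ±0.005° of the true value.
North–south component: 0.005° × 111000 = 555 m.
E–W at 56.1499°: 0.005° × 111000 × cos 56.1499° = 0.005 × 111000 × 0.5570 ≈ 309.147 m.
Worst case both components are at the extreme and orthogonal: √(555² + 309.147²) ≈ 635.293 m.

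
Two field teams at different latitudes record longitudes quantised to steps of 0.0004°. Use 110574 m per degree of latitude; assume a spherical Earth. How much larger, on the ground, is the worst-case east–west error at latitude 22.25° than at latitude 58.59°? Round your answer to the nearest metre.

9 metres

With a 0.0004° grid the true value lies within half a step, ±0.0004°/2 = ±0.0002°, of the stored one.
At 22.25°: 0.0002° × 110574 × cos 22.25° = 0.0002 × 110574 × 0.9255 ≈ 20.468 m.
At 58.59°: 0.0002° × 110574 × cos 58.59° = 0.0002 × 110574 × 0.5212 ≈ 11.525 m.
So the lower-latitude error exceeds the higher by 20.468 − 11.525 = 8.9428 m.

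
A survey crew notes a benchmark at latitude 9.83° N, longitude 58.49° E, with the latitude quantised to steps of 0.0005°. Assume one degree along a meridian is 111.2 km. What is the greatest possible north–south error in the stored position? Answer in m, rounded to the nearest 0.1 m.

With a 0.0005° grid the true value lies within half a step, ±0.0005°/2 = ±0.00025°, of the stored one.
Along the meridian that is 0.00025° × 111200 m/° = 27.8 m.

27.8 m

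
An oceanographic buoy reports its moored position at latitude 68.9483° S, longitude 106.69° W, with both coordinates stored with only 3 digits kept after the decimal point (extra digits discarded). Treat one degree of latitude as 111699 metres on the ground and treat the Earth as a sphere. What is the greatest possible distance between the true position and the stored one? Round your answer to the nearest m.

Truncating at 3 decimal places can drop up to a full unit in the last place, so each coordinate may be off by as much as 0.001°.
Latitude error → 0.001 × 111699 = 111.699 m along the meridian.
Longitude error → 0.001 × 111699 × cos 68.9483° = 0.001 × 111699 × 0.3592 ≈ 40.1234 m.
Worst case both components are at the extreme and orthogonal: √(111.699² + 40.1234²) ≈ 118.687 m.

119 m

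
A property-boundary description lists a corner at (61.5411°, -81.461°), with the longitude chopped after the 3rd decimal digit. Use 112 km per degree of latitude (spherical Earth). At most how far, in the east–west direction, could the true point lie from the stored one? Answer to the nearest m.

53 m

Truncating at 3 decimal places can drop up to a full unit in the last place, so the longitude may be off by as much as 0.001°.
One degree of longitude at 61.5411° is 112000 × cos 61.5411° ≈ 112000 × 0.4765 = 53371.2 m.
So at most 0.001° × 53371.2 ≈ 53.3712 m east–west.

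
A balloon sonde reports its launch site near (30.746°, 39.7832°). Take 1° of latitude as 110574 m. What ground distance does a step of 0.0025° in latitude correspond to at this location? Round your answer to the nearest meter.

276 meters

0.0025° × 110574 m/° = 276.435 m.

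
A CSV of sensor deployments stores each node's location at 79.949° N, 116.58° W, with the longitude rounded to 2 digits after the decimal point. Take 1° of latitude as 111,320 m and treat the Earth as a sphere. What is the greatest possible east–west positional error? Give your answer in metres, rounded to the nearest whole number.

97 metres

Rounding to 2 decimal places leaves the longitude within ±0.005° of the true value.
At latitude 79.949° a degree of longitude spans 111320 m × cos 79.949° = 111320 × 0.1745 ≈ 19428.1 m.
So at most 0.005° × 19428.1 ≈ 97.1405 m east–west.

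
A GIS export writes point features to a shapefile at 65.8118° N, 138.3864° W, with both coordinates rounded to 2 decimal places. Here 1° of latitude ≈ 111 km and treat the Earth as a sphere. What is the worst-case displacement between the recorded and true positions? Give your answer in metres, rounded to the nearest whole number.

Rounding to 2 decimal places leaves each coordinate within ±0.005° of the true value.
Latitude error → 0.005 × 111000 = 555 m along the meridian.
Longitude error → 0.005 × 111000 × cos 65.8118° = 0.005 × 111000 × 0.4097 ≈ 227.403 m.
Worst case both components are at the extreme and orthogonal: √(555² + 227.403²) ≈ 599.781 m.

600 metres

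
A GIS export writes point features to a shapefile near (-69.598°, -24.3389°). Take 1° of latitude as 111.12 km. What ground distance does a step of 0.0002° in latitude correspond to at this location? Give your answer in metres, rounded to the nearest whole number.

22 metres

Along a meridian 0.0002° is 0.0002 × 111120 = 22.224 m.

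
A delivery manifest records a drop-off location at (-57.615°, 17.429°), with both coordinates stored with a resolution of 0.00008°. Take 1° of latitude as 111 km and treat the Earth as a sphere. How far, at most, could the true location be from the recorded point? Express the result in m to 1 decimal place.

5.0 m

With a 0.00008° grid the true value lies within half a step, ±0.00008°/2 = ±4e-05°, of the stored one.
N–S: 4e-05° × 111000 m/° = 4.44 m.
East–west component at 57.615°: 4e-05° × 111000 × cos 57.615° ≈ 4e-05 × 59452.2 ≈ 2.37809 m.
The two errors are perpendicular, so the maximum displacement is √(4.44² + 2.37809²) ≈ 5.03676 m.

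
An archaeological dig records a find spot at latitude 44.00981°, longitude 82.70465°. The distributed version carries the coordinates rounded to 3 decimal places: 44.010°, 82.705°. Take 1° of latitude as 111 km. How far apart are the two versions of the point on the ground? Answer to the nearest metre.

35 metres

Δlat = 44.00981 − 44.010 = -0.00019°; Δlon = 82.70465 − 82.705 = -0.00035°.
N–S: -0.00019° × 111000 m/° = -21.09 m.
E–W at 44.01°: -0.00035° × 111000 × cos 44.01° = -0.00035 × 111000 × 0.7192 ≈ -27.9416 m.
Combined displacement = (21.09² + 27.9416²)^½ ≈ 35.0075 m.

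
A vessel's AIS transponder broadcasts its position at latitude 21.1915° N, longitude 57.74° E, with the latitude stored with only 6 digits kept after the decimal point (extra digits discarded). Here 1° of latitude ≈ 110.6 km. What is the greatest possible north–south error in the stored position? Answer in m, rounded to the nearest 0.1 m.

Truncating at 6 decimal places can drop up to a full unit in the last place, so the latitude may be off by as much as 1e-06°.
North–south distance: 1e-06° × 110600 m/° = 0.1106 m.

0.1 m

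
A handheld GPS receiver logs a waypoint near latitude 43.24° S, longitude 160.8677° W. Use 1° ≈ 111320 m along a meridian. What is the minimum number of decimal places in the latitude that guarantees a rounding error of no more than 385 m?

3

One degree of latitude covers 111320 m.
N decimal places → at most half a unit in the last place, 0.5 × 10⁻ᴺ° = 111320/2 × 10⁻ᴺ m.
Need 0.5 × 111320 × 10⁻ᴺ ≤ 385 → 10⁻ᴺ ≤ 6.917e-03, so N ≥ 2.16.
So 3 decimal places suffice (55.7 m); 2 would allow up to 557 m.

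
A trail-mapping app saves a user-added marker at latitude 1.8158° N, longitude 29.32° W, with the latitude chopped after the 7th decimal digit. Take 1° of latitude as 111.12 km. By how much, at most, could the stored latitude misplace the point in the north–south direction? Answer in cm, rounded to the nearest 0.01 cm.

Truncating at 7 decimal places can drop up to a full unit in the last place, so the latitude may be off by as much as 1e-07°.
North–south distance: 1e-07° × 111120 m/° = 0.011112 m.
That is 0.011112 m = 1.1112 cm.

1.11 cm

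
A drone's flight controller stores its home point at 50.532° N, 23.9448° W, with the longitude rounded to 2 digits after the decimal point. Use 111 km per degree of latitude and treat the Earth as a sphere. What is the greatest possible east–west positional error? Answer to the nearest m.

Rounding to 2 decimal places leaves the longitude within ±0.005° of the true value.
One degree of longitude at 50.532° is 111000 × cos 50.532° ≈ 111000 × 0.6356 = 70556.8 m.
Maximum E–W displacement: 0.005 × 70556.8 = 352.784 m.

353 m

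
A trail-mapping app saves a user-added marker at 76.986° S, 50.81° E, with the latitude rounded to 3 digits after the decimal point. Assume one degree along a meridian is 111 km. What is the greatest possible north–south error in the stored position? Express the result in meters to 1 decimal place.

Rounding to 3 decimal places leaves the latitude within ±0.0005° of the true value.
Along the meridian that is 0.0005° × 111000 m/° = 55.5 m.

55.5 meters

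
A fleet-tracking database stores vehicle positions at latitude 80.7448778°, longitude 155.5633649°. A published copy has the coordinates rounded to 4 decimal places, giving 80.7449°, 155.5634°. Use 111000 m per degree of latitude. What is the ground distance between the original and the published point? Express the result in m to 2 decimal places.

2.54 m

The latitude changed by -0.0000222° and the longitude by -0.0000351°.
N–S: -0.0000222° × 111000 m/° = -2.4642 m.
E–W at 80.7449°: -0.0000351° × 111000 × cos 80.7449° = -0.0000351 × 111000 × 0.1608 ≈ -0.626611 m.
Distance: √(2.4642² + 0.626611²) ≈ 2.54262 m.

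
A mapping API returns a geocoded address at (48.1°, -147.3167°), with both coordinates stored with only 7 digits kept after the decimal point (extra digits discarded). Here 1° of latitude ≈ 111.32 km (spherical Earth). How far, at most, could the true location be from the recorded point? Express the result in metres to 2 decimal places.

Truncating at 7 decimal places can drop up to a full unit in the last place, so each coordinate may be off by as much as 1e-07°.
N–S: 1e-07° × 111320 m/° = 0.011132 m.
Longitude error → 1e-07 × 111320 × cos 48.1° = 1e-07 × 111320 × 0.6678 ≈ 0.00743431 m.
The two errors are perpendicular, so the maximum displacement is √(0.011132² + 0.00743431²) ≈ 0.0133862 m.

0.01 metres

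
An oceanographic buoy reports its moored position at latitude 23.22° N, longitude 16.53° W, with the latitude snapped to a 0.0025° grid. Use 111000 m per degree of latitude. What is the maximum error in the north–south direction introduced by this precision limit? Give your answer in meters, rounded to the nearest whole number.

With a 0.0025° grid the true value lies within half a step, ±0.0025°/2 = ±0.00125°, of the stored one.
North–south distance: 0.00125° × 111000 m/° = 138.75 m.

139 meters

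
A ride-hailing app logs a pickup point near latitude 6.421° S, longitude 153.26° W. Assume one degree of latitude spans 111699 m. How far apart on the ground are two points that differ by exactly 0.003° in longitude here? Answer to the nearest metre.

One degree of longitude here spans 111699 × cos 6.421° = 111699 × 0.9937 ≈ 110998 m; 0.003° of that is 332.995 m.

333 metres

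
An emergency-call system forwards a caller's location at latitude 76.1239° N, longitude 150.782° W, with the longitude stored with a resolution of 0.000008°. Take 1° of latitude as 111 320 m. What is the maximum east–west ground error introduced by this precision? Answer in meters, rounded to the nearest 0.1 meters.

With a 0.000008° grid the true value lies within half a step, ±0.000008°/2 = ±4e-06°, of the stored one.
One degree of longitude at 76.1239° is 111320 × cos 76.1239° ≈ 111320 × 0.2398 = 26697.1 m.
Maximum E–W displacement: 4e-06 × 26697.1 = 0.106788 m.

0.1 meters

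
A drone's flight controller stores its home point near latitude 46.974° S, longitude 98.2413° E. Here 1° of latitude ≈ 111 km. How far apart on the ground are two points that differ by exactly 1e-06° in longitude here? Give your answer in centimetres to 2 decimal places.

7.57 centimetres

1e-06° of longitude at 46.974° is 1e-06 × 111000 × cos 46.974° ≈ 1e-06 × 75738.6 = 0.0757386 m.
That is 0.0757386 m = 7.5739 cm.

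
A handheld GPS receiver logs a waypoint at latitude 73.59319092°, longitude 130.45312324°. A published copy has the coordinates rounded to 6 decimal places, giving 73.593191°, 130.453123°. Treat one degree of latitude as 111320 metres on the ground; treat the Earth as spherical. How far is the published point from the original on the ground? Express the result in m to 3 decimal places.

Δlat = 73.59319092 − 73.593191 = -0.00000008°; Δlon = 130.45312324 − 130.453123 = +0.00000024°.
N–S: -0.00000008° × 111320 m/° = -0.0089056 m.
East–west at this latitude: 0.00000024° × 111320 × cos 73.5932° ≈ 0.00000024 × 31442.9 = 0.00754631 m.
Hypotenuse of the two orthogonal shifts: √(0.0089056² + 0.00754631²) = 0.0116729 m.

0.012 m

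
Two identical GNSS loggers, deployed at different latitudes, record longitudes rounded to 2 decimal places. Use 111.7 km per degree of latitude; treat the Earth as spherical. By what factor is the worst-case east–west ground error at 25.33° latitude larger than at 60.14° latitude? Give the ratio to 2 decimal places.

1.82

Rounding to 2 decimal places leaves the longitude within ±0.005° of the true value.
Error at 25.33° = 0.005° × 111700 × cos 25.33° ≈ 558.5 × 0.9039 = 504.81 m.
At 60.14°: 0.005° × 111700 × cos 60.14° = 0.005 × 111700 × 0.4979 ≈ 278.07 m.
Ratio: 504.81 / 278.07 = cos 25.33° / cos 60.14° ≈ 1.8154.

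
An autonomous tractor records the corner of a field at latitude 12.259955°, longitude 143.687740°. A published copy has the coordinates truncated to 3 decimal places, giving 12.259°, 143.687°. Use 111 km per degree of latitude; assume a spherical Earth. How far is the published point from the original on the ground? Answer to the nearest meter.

The latitude changed by +0.000955° and the longitude by +0.000740°.
North–south shift: 0.000955 × 111000 = 106.005 m.
E–W at 12.259°: 0.000740° × 111000 × cos 12.259° = 0.000740 × 111000 × 0.9772 ≈ 80.267 m.
Combined displacement = (106.005² + 80.267²)^½ ≈ 132.966 m.

133 meters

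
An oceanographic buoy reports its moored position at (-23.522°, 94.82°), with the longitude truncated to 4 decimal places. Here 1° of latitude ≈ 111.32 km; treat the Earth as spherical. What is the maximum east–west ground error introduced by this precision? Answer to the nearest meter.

10 meters

Truncating at 4 decimal places can drop up to a full unit in the last place, so the longitude may be off by as much as 0.0001°.
One degree of longitude at 23.522° is 111320 × cos 23.522° ≈ 111320 × 0.9169 = 102070 m.
Maximum E–W displacement: 0.0001 × 102070 = 10.207 m.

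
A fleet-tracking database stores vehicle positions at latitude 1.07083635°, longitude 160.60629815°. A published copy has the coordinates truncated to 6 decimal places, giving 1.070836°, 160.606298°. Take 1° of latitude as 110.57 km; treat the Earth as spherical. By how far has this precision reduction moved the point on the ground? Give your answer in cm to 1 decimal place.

The latitude changed by +0.00000035° and the longitude by +0.00000015°.
N–S: 0.00000035° × 110570 m/° = 0.0386995 m.
East–west at this latitude: 0.00000015° × 110570 × cos 1.07084° ≈ 0.00000015 × 110551 = 0.0165826 m.
Distance: √(0.0386995² + 0.0165826²) ≈ 0.0421027 m.
That is 0.0421027 m = 4.2103 cm.

4.2 cm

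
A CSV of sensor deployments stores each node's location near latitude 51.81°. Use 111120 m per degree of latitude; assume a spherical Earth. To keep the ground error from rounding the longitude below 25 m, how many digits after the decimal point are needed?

At 51.81° one degree of longitude covers 111120 × cos 51.81° ≈ 111120 × 0.6183 ≈ 68702.3 m.
Rounding to N decimal places gives at most 0.5 × 10⁻ᴺ degrees of error, i.e. 0.5 × 10⁻ᴺ × 68702.3 m.
Setting 34351.1 × 10⁻ᴺ ≤ 25 gives 10ᴺ ≥ 1374, i.e. N ≥ 3.14.
So 4 decimal places suffice (3.44 m); 3 would allow up to 34.4 m.

4 decimal places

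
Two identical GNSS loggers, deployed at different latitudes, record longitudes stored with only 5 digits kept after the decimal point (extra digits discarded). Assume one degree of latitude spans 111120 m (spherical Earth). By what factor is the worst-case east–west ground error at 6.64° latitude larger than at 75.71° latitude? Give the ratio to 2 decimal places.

4.02

Truncating at 5 decimal places can drop up to a full unit in the last place, so the longitude may be off by as much as 1e-05°.
Error at 6.64° = 1e-05° × 111120 × cos 6.64° ≈ 1.1112 × 0.9933 = 1.1037 m.
At 75.71°: 1e-05° × 111120 × cos 75.71° = 1e-05 × 111120 × 0.2468 ≈ 0.27428 m.
The ratio reduces to cos 6.64° / cos 75.71° = 0.9933/0.2468 ≈ 4.0242.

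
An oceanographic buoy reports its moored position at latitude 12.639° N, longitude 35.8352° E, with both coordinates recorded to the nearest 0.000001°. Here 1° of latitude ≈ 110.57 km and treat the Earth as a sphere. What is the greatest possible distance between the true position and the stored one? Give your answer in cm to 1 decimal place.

7.7 cm

Rounding to 6 decimal places leaves each coordinate within ±5e-07° of the true value.
N–S: 5e-07° × 110570 m/° = 0.055285 m.
Longitude error → 5e-07 × 110570 × cos 12.639° = 5e-07 × 110570 × 0.9758 ≈ 0.0539453 m.
Combining orthogonally: (0.055285² + 0.0539453²)^½ ≈ 0.0772433 m.
That is 0.0772433 m = 7.7243 cm.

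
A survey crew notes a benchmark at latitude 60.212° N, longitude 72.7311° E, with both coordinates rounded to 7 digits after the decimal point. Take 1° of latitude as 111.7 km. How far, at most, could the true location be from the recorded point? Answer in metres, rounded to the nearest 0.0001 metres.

Rounding to 7 decimal places leaves each coordinate within ±5e-08° of the true value.
North–south component: 5e-08° × 111700 = 0.005585 m.
E–W at 60.212°: 5e-08° × 111700 × cos 60.212° = 5e-08 × 111700 × 0.4968 ≈ 0.00277458 m.
Combining orthogonally: (0.005585² + 0.00277458²)^½ ≈ 0.00623623 m.

0.0062 metres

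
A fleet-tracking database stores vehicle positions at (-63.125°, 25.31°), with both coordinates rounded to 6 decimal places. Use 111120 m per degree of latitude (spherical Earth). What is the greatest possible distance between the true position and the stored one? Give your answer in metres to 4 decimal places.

Rounding to 6 decimal places leaves each coordinate within ±5e-07° of the true value.
N–S: 5e-07° × 111120 m/° = 0.05556 m.
East–west component at 63.125°: 5e-07° × 111120 × cos 63.125° ≈ 5e-07 × 50231.3 ≈ 0.0251157 m.
The two errors are perpendicular, so the maximum displacement is √(0.05556² + 0.0251157²) ≈ 0.060973 m.

0.0610 metres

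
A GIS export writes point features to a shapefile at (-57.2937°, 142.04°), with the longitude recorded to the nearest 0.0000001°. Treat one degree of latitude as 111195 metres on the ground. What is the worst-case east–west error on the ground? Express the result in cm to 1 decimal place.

0.3 cm

Rounding to 7 decimal places leaves the longitude within ±5e-08° of the true value.
Parallels shrink by cos φ, so at 57.2937° a degree of longitude is 111195 × 0.5403 ≈ 60082.3 m.
East–west error: 5e-08° × 60082.3 m/° ≈ 0.00300412 m.
That is 0.00300412 m = 0.30041 cm.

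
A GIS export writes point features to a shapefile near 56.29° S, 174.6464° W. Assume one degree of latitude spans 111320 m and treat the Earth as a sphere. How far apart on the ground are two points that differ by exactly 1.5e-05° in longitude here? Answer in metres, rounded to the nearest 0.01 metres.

1.5e-05° of longitude at 56.29° is 1.5e-05 × 111320 × cos 56.29° ≈ 1.5e-05 × 61781.4 = 0.926722 m.

0.93 metres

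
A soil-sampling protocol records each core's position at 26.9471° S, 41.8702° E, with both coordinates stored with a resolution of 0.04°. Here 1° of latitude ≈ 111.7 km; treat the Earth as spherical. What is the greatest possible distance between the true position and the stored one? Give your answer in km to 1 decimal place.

With a 0.04° grid the true value lies within half a step, ±0.04°/2 = ±0.02°, of the stored one.
Latitude error → 0.02 × 111700 = 2234 m along the meridian.
Longitude error → 0.02 × 111700 × cos 26.9471° = 0.02 × 111700 × 0.8914 ≈ 1991.44 m.
Worst case both components are at the extreme and orthogonal: √(2234² + 1991.44²) ≈ 2992.76 m.
That is 2992.76 m = 2.9928 km.

3.0 km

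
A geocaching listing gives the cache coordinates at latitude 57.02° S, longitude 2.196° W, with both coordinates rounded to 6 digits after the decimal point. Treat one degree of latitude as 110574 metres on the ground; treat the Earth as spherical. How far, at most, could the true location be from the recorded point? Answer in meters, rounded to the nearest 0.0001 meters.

Rounding to 6 decimal places leaves each coordinate within ±5e-07° of the true value.
North–south component: 5e-07° × 110574 = 0.055287 m.
Longitude error → 5e-07 × 110574 × cos 57.02° = 5e-07 × 110574 × 0.5443 ≈ 0.0300953 m.
Worst case both components are at the extreme and orthogonal: √(0.055287² + 0.0300953²) ≈ 0.0629474 m.

0.0629 meters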